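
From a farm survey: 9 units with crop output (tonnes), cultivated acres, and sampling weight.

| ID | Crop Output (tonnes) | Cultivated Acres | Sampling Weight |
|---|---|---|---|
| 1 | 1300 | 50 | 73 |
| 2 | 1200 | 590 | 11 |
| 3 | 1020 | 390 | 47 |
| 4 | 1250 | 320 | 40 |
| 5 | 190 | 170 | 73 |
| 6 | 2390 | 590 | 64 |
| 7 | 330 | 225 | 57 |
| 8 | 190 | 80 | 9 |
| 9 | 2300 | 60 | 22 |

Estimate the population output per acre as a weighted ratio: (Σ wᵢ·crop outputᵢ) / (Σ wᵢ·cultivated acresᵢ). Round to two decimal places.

4.18

Σ wᵢ·y = 1300×73 + 1200×11 + 1020×47 + 1250×40 + 190×73 + 2390×64 + 330×57 + 190×9 + 2300×22
  = 94900 + 13200 + 47940 + 50000 + 13870 + 152960 + 18810 + 1710 + 50600 = 443990
Σ wᵢ·x = 50×73 + 590×11 + 390×47 + 320×40 + 170×73 + 590×64 + 225×57 + 80×9 + 60×22
  = 3650 + 6490 + 18330 + 12800 + 12410 + 37760 + 12825 + 720 + 1320 = 106305
Ratio = 443990 / 106305 = 4.1765674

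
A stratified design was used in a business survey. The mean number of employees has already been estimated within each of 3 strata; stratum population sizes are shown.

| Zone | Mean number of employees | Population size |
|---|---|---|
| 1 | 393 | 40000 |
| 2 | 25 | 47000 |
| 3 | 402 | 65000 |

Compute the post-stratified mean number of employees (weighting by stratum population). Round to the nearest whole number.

Σ Nₕ·x̄ₕ = 43025000
Σ Nₕ = 40000 + 47000 + 65000 = 152000
Overall mean = 43025000 / 152000 = 283.05921

283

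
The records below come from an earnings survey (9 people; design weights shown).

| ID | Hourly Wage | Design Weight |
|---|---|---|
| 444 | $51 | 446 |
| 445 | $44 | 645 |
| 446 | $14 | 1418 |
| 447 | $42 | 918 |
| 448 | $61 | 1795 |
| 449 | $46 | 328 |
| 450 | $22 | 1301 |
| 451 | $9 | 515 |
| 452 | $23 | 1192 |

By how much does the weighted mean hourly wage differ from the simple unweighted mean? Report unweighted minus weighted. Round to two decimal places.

0.22

Unweighted sum = 51 + 44 + 14 + 42 + 61 + 46 + 22 + 9 + 23 = 312
Unweighted mean = 312 / 9 = 34.666667
Weighted sum = 51×446 + 44×645 + 14×1418 + 42×918 + 61×1795 + 46×328 + 22×1301 + 9×515 + 23×1192
  = 22746 + 28380 + 19852 + 38556 + 109495 + 15088 + 28622 + 4635 + 27416 = 294790
Sum of weights = 446 + 645 + 1418 + 918 + 1795 + 328 + 1301 + 515 + 1192 = 8558
Weighted mean = 294790 / 8558 = 34.446132
Difference (unweighted minus weighted) = 0.22053439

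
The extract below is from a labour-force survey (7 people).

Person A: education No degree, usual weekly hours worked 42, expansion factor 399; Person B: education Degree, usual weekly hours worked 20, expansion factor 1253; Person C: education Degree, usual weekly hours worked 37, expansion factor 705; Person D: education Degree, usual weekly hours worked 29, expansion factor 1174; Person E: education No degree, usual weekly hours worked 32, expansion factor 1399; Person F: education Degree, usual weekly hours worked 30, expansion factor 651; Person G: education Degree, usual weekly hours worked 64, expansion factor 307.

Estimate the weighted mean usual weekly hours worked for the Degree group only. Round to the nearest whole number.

30

Degree rows: B, C, D, F, G
Weighted sum = 20×1253 + 37×705 + 29×1174 + 30×651 + 64×307
  = 25060 + 26085 + 34046 + 19530 + 19648 = 124369
Sum of weights = 1253 + 705 + 1174 + 651 + 307 = 4090
Weighted mean = 124369 / 4090 = 30.408068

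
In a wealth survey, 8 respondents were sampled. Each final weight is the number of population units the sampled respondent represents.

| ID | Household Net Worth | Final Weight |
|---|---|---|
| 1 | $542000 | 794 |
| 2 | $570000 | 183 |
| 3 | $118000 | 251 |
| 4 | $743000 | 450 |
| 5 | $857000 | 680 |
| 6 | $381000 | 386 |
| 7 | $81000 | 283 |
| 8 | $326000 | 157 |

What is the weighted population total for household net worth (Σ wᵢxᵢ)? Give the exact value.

Weighted total = 542000×794 + 570000×183 + 118000×251 + 743000×450 + 857000×680 + 381000×386 + 81000×283 + 326000×157
  = 430348000 + 104310000 + 29618000 + 334350000 + 582760000 + 147066000 + 22923000 + 51182000 = 1702557000

1702557000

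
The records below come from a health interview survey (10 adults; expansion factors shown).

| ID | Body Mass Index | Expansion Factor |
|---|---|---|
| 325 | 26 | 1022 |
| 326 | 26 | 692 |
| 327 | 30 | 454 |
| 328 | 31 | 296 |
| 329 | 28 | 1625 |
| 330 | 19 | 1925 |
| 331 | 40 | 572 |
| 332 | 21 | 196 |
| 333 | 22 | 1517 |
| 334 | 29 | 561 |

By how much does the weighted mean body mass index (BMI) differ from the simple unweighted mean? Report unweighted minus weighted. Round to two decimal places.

1.68

Unweighted sum = 26 + 26 + 30 + 31 + 28 + 19 + 40 + 21 + 22 + 29 = 272
Unweighted mean = 272 / 10 = 27.2
Weighted sum = 26×1022 + 26×692 + 30×454 + 31×296 + 28×1625 + 19×1925 + 40×572 + 21×196 + 22×1517 + 29×561
  = 226074
Sum of weights = 1022 + 692 + 454 + 296 + 1625 + 1925 + 572 + 196 + 1517 + 561 = 8860
Weighted mean = 226074 / 8860 = 25.516253
Difference (unweighted minus weighted) = 1.6837472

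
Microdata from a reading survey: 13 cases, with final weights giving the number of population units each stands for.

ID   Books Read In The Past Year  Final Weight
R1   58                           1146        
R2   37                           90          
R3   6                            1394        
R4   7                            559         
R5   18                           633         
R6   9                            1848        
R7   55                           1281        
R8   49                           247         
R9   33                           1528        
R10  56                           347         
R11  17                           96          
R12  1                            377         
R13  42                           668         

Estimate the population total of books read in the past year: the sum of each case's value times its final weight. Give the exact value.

292580

Weighted total = 292580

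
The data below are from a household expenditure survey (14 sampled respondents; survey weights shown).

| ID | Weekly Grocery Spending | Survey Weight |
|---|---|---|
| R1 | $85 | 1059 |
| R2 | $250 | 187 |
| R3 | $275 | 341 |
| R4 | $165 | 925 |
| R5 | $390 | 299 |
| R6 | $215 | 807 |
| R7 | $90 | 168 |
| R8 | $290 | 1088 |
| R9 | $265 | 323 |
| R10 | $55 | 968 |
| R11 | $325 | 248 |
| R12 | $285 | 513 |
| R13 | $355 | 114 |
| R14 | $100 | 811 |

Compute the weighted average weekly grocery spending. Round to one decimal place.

189.9

Weighted sum = 1491130
Sum of weights = 7851
Weighted mean = 1491130 / 7851 = 189.92867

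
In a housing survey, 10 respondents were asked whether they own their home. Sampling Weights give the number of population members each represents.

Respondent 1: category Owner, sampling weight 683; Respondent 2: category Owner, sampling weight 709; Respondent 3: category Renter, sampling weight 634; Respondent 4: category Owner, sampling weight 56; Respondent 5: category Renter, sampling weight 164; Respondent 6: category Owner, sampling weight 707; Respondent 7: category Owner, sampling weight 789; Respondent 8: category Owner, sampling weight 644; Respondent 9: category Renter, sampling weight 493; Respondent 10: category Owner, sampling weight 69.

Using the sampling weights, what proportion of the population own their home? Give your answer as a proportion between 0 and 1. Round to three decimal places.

0.739

Sum of weights for 'Owner' = 683 + 709 + 56 + 707 + 789 + 644 + 69 = 3657
Total weight = 683 + 709 + 634 + 56 + 164 + 707 + 789 + 644 + 493 + 69 = 4948
Weighted proportion = 3657 / 4948 = 0.7390865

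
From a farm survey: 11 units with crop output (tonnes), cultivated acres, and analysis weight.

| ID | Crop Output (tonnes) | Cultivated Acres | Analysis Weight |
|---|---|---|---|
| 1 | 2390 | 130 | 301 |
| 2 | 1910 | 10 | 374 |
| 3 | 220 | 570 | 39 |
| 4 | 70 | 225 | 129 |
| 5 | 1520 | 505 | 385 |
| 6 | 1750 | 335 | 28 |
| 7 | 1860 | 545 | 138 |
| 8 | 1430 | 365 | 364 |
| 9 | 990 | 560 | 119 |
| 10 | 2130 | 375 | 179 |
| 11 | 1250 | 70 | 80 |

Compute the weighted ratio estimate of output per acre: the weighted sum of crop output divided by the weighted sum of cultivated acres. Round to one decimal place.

5.4

Σ wᵢ·y = 2390×301 + 1910×374 + 220×39 + 70×129 + 1520×385 + 1750×28 + 1860×138 + 1430×364 + 990×119 + 2130×179 + 1250×80
  = 719390 + 714340 + 8580 + 9030 + 585200 + 49000 + 256680 + 520520 + 117810 + 381270 + 100000 = 3461820
Σ wᵢ·x = 130×301 + 10×374 + 570×39 + 225×129 + 505×385 + 335×28 + 545×138 + 365×364 + 560×119 + 375×179 + 70×80
  = 39130 + 3740 + 22230 + 29025 + 194425 + 9380 + 75210 + 132860 + 66640 + 67125 + 5600 = 645365
Ratio = 3461820 / 645365 = 5.3641273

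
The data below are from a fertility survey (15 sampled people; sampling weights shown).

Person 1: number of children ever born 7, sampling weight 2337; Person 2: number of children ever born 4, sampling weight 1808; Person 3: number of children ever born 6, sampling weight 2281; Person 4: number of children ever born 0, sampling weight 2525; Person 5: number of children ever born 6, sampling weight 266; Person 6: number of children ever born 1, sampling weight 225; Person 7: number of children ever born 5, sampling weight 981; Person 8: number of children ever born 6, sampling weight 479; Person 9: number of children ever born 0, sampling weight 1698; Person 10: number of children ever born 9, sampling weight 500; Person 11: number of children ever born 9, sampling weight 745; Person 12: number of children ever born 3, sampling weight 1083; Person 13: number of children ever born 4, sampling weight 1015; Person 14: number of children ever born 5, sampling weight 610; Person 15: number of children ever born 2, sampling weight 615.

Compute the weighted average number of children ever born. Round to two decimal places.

4.06

Weighted sum = 69671
Sum of weights = 17168
Weighted mean = 69671 / 17168 = 4.0581897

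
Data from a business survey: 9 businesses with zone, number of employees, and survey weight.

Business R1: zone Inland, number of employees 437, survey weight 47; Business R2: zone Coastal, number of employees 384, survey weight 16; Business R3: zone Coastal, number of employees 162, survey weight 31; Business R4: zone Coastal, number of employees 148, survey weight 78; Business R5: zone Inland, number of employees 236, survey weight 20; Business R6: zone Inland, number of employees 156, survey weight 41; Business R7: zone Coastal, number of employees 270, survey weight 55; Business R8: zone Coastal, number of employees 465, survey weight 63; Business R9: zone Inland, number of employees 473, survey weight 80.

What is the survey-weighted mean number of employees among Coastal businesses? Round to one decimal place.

275.1

Coastal rows: R2, R3, R4, R7, R8
Weighted sum = 384×16 + 162×31 + 148×78 + 270×55 + 465×63
  = 6144 + 5022 + 11544 + 14850 + 29295 = 66855
Sum of weights = 16 + 31 + 78 + 55 + 63 = 243
Weighted mean = 66855 / 243 = 275.12346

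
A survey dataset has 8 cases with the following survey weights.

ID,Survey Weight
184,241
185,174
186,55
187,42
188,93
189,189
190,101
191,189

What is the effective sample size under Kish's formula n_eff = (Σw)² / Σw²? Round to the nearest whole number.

Σ wᵢ = 241 + 174 + 55 + 42 + 93 + 189 + 101 + 189 = 1084
Σ wᵢ² = 58081 + 30276 + 3025 + 1764 + 8649 + 35721 + 10201 + 35721 = 183438
n_eff = 1084² / 183438 = 1175056 / 183438 = 6.4057393

6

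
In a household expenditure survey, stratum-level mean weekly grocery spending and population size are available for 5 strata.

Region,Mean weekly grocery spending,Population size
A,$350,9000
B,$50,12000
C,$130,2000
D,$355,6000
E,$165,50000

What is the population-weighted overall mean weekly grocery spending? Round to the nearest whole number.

Σ Nₕ·x̄ₕ = 350×9000 + 50×12000 + 130×2000 + 355×6000 + 165×50000
  = 3150000 + 600000 + 260000 + 2130000 + 8250000 = 14390000
Σ Nₕ = 9000 + 12000 + 2000 + 6000 + 50000 = 79000
Overall mean = 14390000 / 79000 = 182.1519

182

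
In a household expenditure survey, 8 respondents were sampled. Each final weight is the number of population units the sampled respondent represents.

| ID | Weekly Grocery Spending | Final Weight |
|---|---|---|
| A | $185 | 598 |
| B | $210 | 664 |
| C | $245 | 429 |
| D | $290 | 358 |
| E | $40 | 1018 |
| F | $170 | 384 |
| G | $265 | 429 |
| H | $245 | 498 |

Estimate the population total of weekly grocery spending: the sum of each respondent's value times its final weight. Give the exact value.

Weighted total = 185×598 + 210×664 + 245×429 + 290×358 + 40×1018 + 170×384 + 265×429 + 245×498
  = 110630 + 139440 + 105105 + 103820 + 40720 + 65280 + 113685 + 122010 = 800690

800690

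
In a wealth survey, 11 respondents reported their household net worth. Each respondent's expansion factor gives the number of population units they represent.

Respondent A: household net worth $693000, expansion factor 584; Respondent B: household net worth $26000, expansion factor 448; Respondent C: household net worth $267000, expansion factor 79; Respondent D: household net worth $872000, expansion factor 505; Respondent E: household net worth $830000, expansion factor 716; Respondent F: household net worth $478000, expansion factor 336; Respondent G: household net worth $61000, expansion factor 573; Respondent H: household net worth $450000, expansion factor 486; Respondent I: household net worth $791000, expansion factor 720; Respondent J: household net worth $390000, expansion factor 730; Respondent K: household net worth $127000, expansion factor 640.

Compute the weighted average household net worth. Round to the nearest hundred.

Weighted sum = 693000×584 + 26000×448 + 267000×79 + 872000×505 + 830000×716 + 478000×336 + 61000×573 + 450000×486 + 791000×720 + 390000×730 + 127000×640
  = 404712000 + 11648000 + 21093000 + 440360000 + 594280000 + 160608000 + 34953000 + 218700000 + 569520000 + 284700000 + 81280000 = 2821854000
Sum of weights = 584 + 448 + 79 + 505 + 716 + 336 + 573 + 486 + 720 + 730 + 640 = 5817
Weighted mean = 2821854000 / 5817 = 485104.69

485100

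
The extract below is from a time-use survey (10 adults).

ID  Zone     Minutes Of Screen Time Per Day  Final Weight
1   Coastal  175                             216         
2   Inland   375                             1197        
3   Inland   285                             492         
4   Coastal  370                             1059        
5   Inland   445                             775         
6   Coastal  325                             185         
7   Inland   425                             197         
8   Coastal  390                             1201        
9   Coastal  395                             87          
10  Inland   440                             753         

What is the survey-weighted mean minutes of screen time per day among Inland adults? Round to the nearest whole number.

395

Inland rows: 2, 3, 5, 7, 10
Weighted sum = 375×1197 + 285×492 + 445×775 + 425×197 + 440×753
  = 448875 + 140220 + 344875 + 83725 + 331320 = 1349015
Sum of weights = 1197 + 492 + 775 + 197 + 753 = 3414
Weighted mean = 1349015 / 3414 = 395.14206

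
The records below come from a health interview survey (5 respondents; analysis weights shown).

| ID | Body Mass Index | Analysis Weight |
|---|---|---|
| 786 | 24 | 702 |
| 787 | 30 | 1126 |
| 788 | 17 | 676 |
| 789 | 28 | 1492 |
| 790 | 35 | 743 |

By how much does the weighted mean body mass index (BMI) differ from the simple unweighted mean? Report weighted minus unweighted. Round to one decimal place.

0.6

Unweighted sum = 24 + 30 + 17 + 28 + 35 = 134
Unweighted mean = 134 / 5 = 26.8
Weighted sum = 24×702 + 30×1126 + 17×676 + 28×1492 + 35×743
  = 16848 + 33780 + 11492 + 41776 + 26005 = 129901
Sum of weights = 702 + 1126 + 676 + 1492 + 743 = 4739
Weighted mean = 129901 / 4739 = 27.411057
Difference (weighted minus unweighted) = 0.61105719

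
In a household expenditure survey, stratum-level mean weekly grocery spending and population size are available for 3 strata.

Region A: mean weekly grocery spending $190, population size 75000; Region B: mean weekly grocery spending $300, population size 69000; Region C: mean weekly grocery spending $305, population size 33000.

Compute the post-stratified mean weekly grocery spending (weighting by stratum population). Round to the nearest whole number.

254

Σ Nₕ·x̄ₕ = 190×75000 + 300×69000 + 305×33000
  = 45015000
Σ Nₕ = 177000
Overall mean = 45015000 / 177000 = 254.32203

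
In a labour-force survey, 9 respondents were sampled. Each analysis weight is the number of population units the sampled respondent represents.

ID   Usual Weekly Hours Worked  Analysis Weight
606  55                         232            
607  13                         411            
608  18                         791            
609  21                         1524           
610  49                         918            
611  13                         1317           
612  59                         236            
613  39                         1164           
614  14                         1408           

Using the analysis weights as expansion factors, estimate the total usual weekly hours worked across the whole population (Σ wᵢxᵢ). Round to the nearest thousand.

205000

Weighted total = 55×232 + 13×411 + 18×791 + 21×1524 + 49×918 + 13×1317 + 59×236 + 39×1164 + 14×1408
  = 12760 + 5343 + 14238 + 32004 + 44982 + 17121 + 13924 + 45396 + 19712 = 205480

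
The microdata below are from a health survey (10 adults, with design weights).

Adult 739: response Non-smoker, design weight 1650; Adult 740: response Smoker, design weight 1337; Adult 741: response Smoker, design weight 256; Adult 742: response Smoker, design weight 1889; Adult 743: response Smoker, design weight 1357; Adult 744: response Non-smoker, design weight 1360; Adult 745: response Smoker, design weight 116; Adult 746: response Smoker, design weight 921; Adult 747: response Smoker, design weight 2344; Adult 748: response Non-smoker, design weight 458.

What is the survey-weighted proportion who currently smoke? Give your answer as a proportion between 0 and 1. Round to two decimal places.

0.70

Sum of weights for 'Smoker' = 1337 + 256 + 1889 + 1357 + 116 + 921 + 2344 = 8220
Total weight = 11688
Weighted proportion = 8220 / 11688 = 0.70328542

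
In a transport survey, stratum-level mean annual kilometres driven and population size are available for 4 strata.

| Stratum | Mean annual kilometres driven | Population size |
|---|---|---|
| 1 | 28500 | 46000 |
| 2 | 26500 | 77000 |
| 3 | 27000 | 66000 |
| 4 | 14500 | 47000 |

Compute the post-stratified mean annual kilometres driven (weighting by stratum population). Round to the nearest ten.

24640

Σ Nₕ·x̄ₕ = 28500×46000 + 26500×77000 + 27000×66000 + 14500×47000
  = 1311000000 + 2040500000 + 1782000000 + 681500000 = 5815000000
Σ Nₕ = 46000 + 77000 + 66000 + 47000 = 236000
Overall mean = 5815000000 / 236000 = 24639.831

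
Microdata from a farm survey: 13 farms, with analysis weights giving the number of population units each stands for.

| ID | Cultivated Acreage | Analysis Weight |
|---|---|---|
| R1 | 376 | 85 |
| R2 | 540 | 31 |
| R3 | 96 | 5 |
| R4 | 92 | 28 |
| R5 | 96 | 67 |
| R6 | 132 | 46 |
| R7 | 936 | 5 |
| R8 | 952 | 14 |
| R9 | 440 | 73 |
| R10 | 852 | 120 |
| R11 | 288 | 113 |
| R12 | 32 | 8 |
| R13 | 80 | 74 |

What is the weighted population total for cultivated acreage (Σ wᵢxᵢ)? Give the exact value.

Weighted total = 255348

255348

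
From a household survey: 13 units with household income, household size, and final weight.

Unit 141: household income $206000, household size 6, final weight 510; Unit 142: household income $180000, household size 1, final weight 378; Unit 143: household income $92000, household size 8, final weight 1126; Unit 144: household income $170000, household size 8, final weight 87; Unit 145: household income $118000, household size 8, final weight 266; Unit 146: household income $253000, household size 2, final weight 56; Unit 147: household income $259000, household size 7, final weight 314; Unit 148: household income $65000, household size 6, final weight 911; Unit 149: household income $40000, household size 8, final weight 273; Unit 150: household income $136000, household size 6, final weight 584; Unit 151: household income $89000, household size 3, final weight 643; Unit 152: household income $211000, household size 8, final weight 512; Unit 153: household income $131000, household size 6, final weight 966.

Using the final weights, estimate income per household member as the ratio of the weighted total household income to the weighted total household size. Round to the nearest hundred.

21200

Σ wᵢ·y = 859728000
Σ wᵢ·x = 40555
Ratio = 859728000 / 40555 = 21199.063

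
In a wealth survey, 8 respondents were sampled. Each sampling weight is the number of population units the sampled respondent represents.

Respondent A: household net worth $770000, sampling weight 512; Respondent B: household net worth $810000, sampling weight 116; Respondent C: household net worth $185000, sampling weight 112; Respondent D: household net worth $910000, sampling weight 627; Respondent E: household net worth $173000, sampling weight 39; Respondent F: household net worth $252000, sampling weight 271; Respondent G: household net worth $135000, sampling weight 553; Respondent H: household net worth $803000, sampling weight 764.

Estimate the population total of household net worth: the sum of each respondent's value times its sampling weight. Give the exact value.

1842676000

Weighted total = 770000×512 + 810000×116 + 185000×112 + 910000×627 + 173000×39 + 252000×271 + 135000×553 + 803000×764
  = 394240000 + 93960000 + 20720000 + 570570000 + 6747000 + 68292000 + 74655000 + 613492000 = 1842676000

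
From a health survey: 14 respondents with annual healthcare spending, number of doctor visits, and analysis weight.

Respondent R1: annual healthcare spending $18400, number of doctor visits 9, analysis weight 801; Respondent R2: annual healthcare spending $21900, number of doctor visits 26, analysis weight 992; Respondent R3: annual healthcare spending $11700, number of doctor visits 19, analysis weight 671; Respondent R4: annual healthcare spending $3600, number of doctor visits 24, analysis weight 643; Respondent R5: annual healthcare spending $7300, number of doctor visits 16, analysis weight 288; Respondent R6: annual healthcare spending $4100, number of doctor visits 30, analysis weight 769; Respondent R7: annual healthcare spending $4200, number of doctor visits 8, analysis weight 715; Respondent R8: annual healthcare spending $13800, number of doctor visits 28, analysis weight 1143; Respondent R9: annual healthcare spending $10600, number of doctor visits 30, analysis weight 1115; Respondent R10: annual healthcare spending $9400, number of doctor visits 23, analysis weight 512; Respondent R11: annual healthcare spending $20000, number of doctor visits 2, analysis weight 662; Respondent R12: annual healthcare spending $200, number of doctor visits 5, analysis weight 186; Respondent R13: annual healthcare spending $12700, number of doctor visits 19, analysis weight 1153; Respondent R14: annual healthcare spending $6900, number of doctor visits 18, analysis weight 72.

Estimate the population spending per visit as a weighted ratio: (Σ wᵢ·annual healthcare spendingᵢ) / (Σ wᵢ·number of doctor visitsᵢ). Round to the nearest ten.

Σ wᵢ·y = 115709300
Σ wᵢ·x = 197267
Ratio = 115709300 / 197267 = 586.56187

590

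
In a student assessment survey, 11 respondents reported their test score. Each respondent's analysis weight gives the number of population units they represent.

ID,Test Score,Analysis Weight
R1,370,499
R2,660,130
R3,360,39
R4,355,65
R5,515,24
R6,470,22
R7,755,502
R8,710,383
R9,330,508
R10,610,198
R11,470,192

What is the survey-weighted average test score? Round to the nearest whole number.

Weighted sum = 370×499 + 660×130 + 360×39 + 355×65 + 515×24 + 470×22 + 755×502 + 710×383 + 330×508 + 610×198 + 470×192
  = 184630 + 85800 + 14040 + 23075 + 12360 + 10340 + 379010 + 271930 + 167640 + 120780 + 90240 = 1359845
Sum of weights = 499 + 130 + 39 + 65 + 24 + 22 + 502 + 383 + 508 + 198 + 192 = 2562
Weighted mean = 1359845 / 2562 = 530.77479

531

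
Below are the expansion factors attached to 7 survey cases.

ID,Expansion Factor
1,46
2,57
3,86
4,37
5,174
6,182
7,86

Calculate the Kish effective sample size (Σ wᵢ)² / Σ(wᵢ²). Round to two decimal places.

5.25

Σ wᵢ = 46 + 57 + 86 + 37 + 174 + 182 + 86 = 668
Σ wᵢ² = 2116 + 3249 + 7396 + 1369 + 30276 + 33124 + 7396 = 84926
n_eff = 668² / 84926 = 446224 / 84926 = 5.2542684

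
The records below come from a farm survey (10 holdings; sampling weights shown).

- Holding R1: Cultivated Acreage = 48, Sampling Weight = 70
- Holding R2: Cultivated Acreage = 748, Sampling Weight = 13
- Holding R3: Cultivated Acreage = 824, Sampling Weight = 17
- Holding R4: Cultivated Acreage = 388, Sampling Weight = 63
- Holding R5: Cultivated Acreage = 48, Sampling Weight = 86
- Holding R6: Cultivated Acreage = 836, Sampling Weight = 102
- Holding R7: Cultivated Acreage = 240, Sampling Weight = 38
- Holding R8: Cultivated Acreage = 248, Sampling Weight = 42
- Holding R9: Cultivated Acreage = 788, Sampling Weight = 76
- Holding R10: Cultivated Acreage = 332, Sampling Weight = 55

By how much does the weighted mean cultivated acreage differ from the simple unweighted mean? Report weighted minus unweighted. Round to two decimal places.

-25.41

Unweighted sum = 4500
Unweighted mean = 4500 / 10 = 450
Weighted sum = 48×70 + 748×13 + 824×17 + 388×63 + 48×86 + 836×102 + 240×38 + 248×42 + 788×76 + 332×55
  = 238620
Sum of weights = 70 + 13 + 17 + 63 + 86 + 102 + 38 + 42 + 76 + 55 = 562
Weighted mean = 238620 / 562 = 424.59075
Difference (weighted minus unweighted) = -25.409253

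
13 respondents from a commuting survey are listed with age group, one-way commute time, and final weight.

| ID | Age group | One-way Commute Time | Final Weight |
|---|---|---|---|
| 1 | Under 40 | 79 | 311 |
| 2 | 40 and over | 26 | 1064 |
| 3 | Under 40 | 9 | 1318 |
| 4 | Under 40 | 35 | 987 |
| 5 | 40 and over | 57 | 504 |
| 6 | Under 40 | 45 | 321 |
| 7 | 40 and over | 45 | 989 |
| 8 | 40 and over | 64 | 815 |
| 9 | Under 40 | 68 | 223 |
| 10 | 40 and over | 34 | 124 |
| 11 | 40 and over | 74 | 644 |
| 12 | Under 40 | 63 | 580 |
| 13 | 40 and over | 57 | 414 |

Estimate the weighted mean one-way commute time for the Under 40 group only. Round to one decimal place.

36.7

Under 40 rows: 1, 3, 4, 6, 9, 12
Weighted sum = 79×311 + 9×1318 + 35×987 + 45×321 + 68×223 + 63×580
  = 24569 + 11862 + 34545 + 14445 + 15164 + 36540 = 137125
Sum of weights = 311 + 1318 + 987 + 321 + 223 + 580 = 3740
Weighted mean = 137125 / 3740 = 36.664439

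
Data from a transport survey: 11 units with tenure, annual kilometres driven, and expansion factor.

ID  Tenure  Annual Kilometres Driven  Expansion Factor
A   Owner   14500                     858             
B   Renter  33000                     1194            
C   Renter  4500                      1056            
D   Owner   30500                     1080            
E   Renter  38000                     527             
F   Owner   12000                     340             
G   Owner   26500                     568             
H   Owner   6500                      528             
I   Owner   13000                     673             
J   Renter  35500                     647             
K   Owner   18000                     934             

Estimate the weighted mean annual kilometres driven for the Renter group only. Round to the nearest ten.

25450

Renter rows: B, C, E, J
Weighted sum = 33000×1194 + 4500×1056 + 38000×527 + 35500×647
  = 87148500
Sum of weights = 1194 + 1056 + 527 + 647 = 3424
Weighted mean = 87148500 / 3424 = 25452.249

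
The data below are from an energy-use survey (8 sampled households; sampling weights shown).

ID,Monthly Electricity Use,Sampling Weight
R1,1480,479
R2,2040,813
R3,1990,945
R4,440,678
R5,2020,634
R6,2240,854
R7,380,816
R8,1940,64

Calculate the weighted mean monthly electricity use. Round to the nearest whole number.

1547

Weighted sum = 1480×479 + 2040×813 + 1990×945 + 440×678 + 2020×634 + 2240×854 + 380×816 + 1940×64
  = 8174190
Sum of weights = 479 + 813 + 945 + 678 + 634 + 854 + 816 + 64 = 5283
Weighted mean = 8174190 / 5283 = 1547.2629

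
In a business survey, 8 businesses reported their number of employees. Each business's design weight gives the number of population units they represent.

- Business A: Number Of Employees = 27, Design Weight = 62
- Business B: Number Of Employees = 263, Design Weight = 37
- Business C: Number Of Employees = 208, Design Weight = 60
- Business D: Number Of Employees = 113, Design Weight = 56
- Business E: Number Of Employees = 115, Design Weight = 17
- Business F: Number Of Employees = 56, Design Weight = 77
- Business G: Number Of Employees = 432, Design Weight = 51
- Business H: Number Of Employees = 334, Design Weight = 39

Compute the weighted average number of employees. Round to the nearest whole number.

179

Weighted sum = 27×62 + 263×37 + 208×60 + 113×56 + 115×17 + 56×77 + 432×51 + 334×39
  = 1674 + 9731 + 12480 + 6328 + 1955 + 4312 + 22032 + 13026 = 71538
Sum of weights = 399
Weighted mean = 71538 / 399 = 179.29323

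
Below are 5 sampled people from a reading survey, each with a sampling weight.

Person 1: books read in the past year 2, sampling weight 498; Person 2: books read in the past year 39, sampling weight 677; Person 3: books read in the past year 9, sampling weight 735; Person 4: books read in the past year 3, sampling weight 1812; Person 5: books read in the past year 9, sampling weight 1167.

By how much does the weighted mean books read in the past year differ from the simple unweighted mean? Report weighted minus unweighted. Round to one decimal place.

-2.2

Unweighted sum = 2 + 39 + 9 + 3 + 9 = 62
Unweighted mean = 62 / 5 = 12.4
Weighted sum = 2×498 + 39×677 + 9×735 + 3×1812 + 9×1167
  = 996 + 26403 + 6615 + 5436 + 10503 = 49953
Sum of weights = 4889
Weighted mean = 49953 / 4889 = 10.217427
Difference (weighted minus unweighted) = -2.1825731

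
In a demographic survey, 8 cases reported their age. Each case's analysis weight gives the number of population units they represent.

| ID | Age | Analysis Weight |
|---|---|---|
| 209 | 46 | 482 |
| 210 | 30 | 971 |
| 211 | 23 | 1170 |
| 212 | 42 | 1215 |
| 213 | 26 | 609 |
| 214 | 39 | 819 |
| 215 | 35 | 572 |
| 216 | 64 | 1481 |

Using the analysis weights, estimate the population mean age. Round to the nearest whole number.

40

Weighted sum = 46×482 + 30×971 + 23×1170 + 42×1215 + 26×609 + 39×819 + 35×572 + 64×1481
  = 22172 + 29130 + 26910 + 51030 + 15834 + 31941 + 20020 + 94784 = 291821
Sum of weights = 482 + 971 + 1170 + 1215 + 609 + 819 + 572 + 1481 = 7319
Weighted mean = 291821 / 7319 = 39.871704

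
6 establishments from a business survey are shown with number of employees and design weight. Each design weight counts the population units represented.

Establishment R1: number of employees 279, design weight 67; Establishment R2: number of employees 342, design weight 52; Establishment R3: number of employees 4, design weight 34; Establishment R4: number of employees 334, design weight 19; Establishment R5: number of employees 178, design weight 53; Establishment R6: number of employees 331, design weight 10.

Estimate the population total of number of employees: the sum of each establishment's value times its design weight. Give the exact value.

Weighted total = 279×67 + 342×52 + 4×34 + 334×19 + 178×53 + 331×10
  = 18693 + 17784 + 136 + 6346 + 9434 + 3310 = 55703

55703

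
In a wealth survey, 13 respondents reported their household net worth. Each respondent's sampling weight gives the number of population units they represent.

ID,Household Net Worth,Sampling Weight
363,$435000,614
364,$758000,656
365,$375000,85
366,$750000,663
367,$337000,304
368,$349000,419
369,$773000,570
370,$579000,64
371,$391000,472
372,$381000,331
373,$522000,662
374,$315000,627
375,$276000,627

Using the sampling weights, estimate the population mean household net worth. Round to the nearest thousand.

500000

Weighted sum = 3046592000
Sum of weights = 6094
Weighted mean = 3046592000 / 6094 = 499933.05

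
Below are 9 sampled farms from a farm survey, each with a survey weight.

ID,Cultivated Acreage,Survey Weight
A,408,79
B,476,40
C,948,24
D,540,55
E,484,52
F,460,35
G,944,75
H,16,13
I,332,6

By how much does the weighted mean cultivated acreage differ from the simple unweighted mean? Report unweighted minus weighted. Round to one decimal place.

-63.2

Unweighted sum = 408 + 476 + 948 + 540 + 484 + 460 + 944 + 16 + 332 = 4608
Unweighted mean = 4608 / 9 = 512
Weighted sum = 217992
Sum of weights = 79 + 40 + 24 + 55 + 52 + 35 + 75 + 13 + 6 = 379
Weighted mean = 217992 / 379 = 575.17678
Difference (unweighted minus weighted) = -63.176781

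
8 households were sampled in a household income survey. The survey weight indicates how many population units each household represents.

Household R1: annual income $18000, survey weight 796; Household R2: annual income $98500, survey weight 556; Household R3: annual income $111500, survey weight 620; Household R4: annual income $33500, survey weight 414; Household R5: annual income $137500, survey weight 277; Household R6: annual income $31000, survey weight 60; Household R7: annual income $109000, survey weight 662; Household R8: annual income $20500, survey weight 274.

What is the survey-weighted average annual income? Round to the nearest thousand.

Weighted sum = 18000×796 + 98500×556 + 111500×620 + 33500×414 + 137500×277 + 31000×60 + 109000×662 + 20500×274
  = 14328000 + 54766000 + 69130000 + 13869000 + 38087500 + 1860000 + 72158000 + 5617000 = 269815500
Sum of weights = 796 + 556 + 620 + 414 + 277 + 60 + 662 + 274 = 3659
Weighted mean = 269815500 / 3659 = 73740.23

74000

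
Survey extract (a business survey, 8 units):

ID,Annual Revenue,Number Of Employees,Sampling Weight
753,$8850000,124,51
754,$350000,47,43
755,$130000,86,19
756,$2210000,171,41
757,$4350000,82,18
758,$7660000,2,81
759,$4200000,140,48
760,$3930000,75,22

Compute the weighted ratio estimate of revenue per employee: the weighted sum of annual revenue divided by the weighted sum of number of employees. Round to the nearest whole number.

57275

Σ wᵢ·y = 8850000×51 + 350000×43 + 130000×19 + 2210000×41 + 4350000×18 + 7660000×81 + 4200000×48 + 3930000×22
  = 1546300000
Σ wᵢ·x = 124×51 + 47×43 + 86×19 + 171×41 + 82×18 + 2×81 + 140×48 + 75×22
  = 26998
Ratio = 1546300000 / 26998 = 57274.613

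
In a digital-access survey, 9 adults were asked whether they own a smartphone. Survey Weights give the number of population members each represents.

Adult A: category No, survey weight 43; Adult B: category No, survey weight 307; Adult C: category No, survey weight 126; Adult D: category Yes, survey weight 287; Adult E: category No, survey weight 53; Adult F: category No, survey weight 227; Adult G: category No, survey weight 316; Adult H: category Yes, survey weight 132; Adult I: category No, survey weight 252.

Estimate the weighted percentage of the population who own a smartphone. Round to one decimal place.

Sum of weights for 'Yes' = 287 + 132 = 419
Total weight = 43 + 307 + 126 + 287 + 53 + 227 + 316 + 132 + 252 = 1743
Weighted proportion = 419 / 1743 = 0.24039013 → 24.039013%

24.0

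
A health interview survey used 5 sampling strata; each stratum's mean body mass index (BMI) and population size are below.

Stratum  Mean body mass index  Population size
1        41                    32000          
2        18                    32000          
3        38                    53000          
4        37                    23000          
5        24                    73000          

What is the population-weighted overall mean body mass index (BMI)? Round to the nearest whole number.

31

Σ Nₕ·x̄ₕ = 41×32000 + 18×32000 + 38×53000 + 37×23000 + 24×73000
  = 1312000 + 576000 + 2014000 + 851000 + 1752000 = 6505000
Σ Nₕ = 32000 + 32000 + 53000 + 23000 + 73000 = 213000
Overall mean = 6505000 / 213000 = 30.539906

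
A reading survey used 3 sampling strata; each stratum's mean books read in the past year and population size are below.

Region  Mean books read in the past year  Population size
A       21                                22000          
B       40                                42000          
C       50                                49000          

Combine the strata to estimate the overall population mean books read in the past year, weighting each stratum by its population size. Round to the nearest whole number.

41

Σ Nₕ·x̄ₕ = 21×22000 + 40×42000 + 50×49000
  = 462000 + 1680000 + 2450000 = 4592000
Σ Nₕ = 22000 + 42000 + 49000 = 113000
Overall mean = 4592000 / 113000 = 40.637168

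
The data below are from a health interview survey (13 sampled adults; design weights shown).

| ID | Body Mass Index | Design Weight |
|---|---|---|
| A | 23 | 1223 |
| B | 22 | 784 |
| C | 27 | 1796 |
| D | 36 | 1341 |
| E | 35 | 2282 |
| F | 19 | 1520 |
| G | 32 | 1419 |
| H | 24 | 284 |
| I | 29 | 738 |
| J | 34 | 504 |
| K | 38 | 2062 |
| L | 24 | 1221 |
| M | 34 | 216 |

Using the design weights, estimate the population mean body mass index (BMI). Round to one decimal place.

Weighted sum = 456661
Sum of weights = 15390
Weighted mean = 456661 / 15390 = 29.67258

29.7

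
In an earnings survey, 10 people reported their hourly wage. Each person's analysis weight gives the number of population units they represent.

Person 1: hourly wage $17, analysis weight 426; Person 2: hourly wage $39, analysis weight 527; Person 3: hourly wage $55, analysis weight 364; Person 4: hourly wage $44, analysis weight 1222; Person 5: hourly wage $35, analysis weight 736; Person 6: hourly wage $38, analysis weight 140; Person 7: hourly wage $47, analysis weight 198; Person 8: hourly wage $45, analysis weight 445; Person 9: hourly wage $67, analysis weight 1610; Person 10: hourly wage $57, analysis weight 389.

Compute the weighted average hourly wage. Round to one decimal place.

48.2

Weighted sum = 292037
Sum of weights = 426 + 527 + 364 + 1222 + 736 + 140 + 198 + 445 + 1610 + 389 = 6057
Weighted mean = 292037 / 6057 = 48.214793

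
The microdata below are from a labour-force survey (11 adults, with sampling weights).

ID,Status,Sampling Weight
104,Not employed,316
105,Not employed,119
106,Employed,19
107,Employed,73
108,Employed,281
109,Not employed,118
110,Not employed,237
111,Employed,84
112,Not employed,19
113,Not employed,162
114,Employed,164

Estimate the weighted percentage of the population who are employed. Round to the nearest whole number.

Sum of weights for 'Employed' = 19 + 73 + 281 + 84 + 164 = 621
Total weight = 316 + 119 + 19 + 73 + 281 + 118 + 237 + 84 + 19 + 162 + 164 = 1592
Weighted proportion = 621 / 1592 = 0.39007538 → 39.007538%

39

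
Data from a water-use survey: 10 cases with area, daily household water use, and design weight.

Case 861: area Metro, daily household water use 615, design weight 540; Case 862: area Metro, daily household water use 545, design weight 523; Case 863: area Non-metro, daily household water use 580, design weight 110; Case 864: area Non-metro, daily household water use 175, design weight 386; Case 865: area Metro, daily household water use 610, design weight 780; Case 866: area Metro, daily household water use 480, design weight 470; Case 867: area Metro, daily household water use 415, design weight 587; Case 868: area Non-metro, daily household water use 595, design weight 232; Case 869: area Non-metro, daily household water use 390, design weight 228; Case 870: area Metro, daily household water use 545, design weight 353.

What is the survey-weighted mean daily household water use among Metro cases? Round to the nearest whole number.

Metro rows: 861, 862, 865, 866, 867, 870
Weighted sum = 615×540 + 545×523 + 610×780 + 480×470 + 415×587 + 545×353
  = 1754525
Sum of weights = 540 + 523 + 780 + 470 + 587 + 353 = 3253
Weighted mean = 1754525 / 3253 = 539.35598

539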